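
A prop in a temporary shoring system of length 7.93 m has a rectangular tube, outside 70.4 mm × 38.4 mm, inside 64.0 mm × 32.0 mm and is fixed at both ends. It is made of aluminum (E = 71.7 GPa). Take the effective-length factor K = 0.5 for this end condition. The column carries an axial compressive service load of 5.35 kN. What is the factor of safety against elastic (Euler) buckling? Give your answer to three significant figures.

Weak-axis I_min = (h_o·b_o³ − h_i·b_i³)/12 with b_o = 38.4, b_i = 32.00 mm (shorter outer/inner sides).
I_min = (70.4×38.4³ − 64.00×32.00³)/12 = 1.574×10^5 mm⁴
I = 1.574×10^5 mm⁴ = 1.574×10^-7 m⁴
Effective length L_e = K·L = 0.5 × 7.93 = 3.965 m
P_cr = π²EI / L_e² = π² × 71.7×10⁹ × 1.574×10^-7 / 3.965² = 7.086×10^3 N
Factor of safety n = P_cr / P = 7.0861 / 5.35 = 1.32

n ≈ 1.32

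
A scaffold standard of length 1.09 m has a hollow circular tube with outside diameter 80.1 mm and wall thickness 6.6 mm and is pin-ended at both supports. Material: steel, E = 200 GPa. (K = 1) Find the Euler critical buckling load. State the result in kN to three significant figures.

P_cr ≈ 1720 kN

Inner diameter d_i = 80.1 − 2×6.6 = 66.90 mm
I = π(d_o⁴ − d_i⁴)/64 = π(80.1⁴ − 66.90⁴)/64 = 1.037×10^6 mm⁴
I = 1.037×10^6 mm⁴ = 1.037×10^-6 m⁴
Effective length L_e = K·L = 1 × 1.09 = 1.090 m
P_cr = π²EI / L_e² = π² × 200×10⁹ × 1.037×10^-6 / 1.090² = 1.724×10^6 N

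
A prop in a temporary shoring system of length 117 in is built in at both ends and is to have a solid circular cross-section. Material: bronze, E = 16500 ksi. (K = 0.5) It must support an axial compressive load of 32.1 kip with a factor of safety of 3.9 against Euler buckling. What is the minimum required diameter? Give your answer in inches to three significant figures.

d ≈ 2.71 in

Required P_cr = n·P = 3.9 × 32.1 = 125.2 kip
L_e = K·L = 0.5 × 117 = 58.50 in
Required I = P_cr·L_e²/(π²E) = 1.252×10^5 × 58.50² / (π² × 1.65×10^7) = 2.631 in⁴
Solid circle: I = πd⁴/64  ⇒  d = (64I/π)^(1/4) = (64×2.631/π)^(1/4) = 2.71 in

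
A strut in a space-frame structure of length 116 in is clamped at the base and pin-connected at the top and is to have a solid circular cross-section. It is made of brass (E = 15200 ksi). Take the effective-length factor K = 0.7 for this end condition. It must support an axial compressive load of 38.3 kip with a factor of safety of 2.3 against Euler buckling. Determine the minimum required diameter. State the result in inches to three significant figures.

d ≈ 2.98 in

Required P_cr = n·P = 2.3 × 38.3 = 88.09 kip
L_e = K·L = 0.7 × 116 = 81.20 in
Required I = P_cr·L_e²/(π²E) = 8.809×10^4 × 81.20² / (π² × 1.52×10^7) = 3.872 in⁴
Solid circle: I = πd⁴/64  ⇒  d = (64I/π)^(1/4) = (64×3.872/π)^(1/4) = 2.98 in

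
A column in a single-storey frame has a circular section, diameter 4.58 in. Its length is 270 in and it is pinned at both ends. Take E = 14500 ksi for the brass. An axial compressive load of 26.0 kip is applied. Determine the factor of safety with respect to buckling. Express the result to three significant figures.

n ≈ 1.63

I = πd⁴/64 = π×4.58⁴/64 = 21.60 in⁴
Effective length L_e = K·L = 1 × 270 = 270.0 in
P_cr = π²EI / L_e² = π² × 14500×10³ × 21.60 / 270.0² = 4.240×10^4 lb
Factor of safety n = P_cr / P = 42.401 / 26.0 = 1.63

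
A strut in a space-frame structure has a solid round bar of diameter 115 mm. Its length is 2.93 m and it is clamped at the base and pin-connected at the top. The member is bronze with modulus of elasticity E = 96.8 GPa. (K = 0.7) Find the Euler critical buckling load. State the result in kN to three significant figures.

P_cr ≈ 1950 kN

I = πd⁴/64 = π×115⁴/64 = 8.585×10^6 mm⁴
I = 8.585×10^6 mm⁴ = 8.585×10^-6 m⁴
Effective length L_e = K·L = 0.7 × 2.93 = 2.051 m
P_cr = π²EI / L_e² = π² × 96.8×10⁹ × 8.585×10^-6 / 2.051² = 1.950×10^6 N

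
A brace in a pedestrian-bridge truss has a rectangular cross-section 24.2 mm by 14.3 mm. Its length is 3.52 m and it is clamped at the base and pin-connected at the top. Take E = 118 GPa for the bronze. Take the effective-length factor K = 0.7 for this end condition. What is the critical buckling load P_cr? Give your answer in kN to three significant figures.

P_cr ≈ 1.13 kN

Buckling occurs about the weak axis: I_min = h·b³/12 with b = 14.3 mm (the shorter side).
I_min = 24.2×14.3³/12 = 5.897×10^3 mm⁴
I = 5.897×10^3 mm⁴ = 5.897×10^-9 m⁴
Effective length L_e = K·L = 0.7 × 3.52 = 2.464 m
P_cr = π²EI / L_e² = π² × 118×10⁹ × 5.897×10^-9 / 2.464² = 1.131×10^3 N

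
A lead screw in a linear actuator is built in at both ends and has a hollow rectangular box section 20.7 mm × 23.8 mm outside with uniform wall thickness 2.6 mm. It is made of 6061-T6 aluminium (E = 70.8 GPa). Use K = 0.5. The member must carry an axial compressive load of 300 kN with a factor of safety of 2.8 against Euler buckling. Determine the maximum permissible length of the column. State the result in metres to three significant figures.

L_max ≈ 0.198 m

Inner dimensions: h_i = 23.8 − 2×2.6 = 18.60 mm, b_i = 20.7 − 2×2.6 = 15.50 mm
Weak-axis I_min = (h_o·b_o³ − h_i·b_i³)/12 with b_o = 20.7, b_i = 15.50 mm (shorter outer/inner sides).
I_min = (23.8×20.7³ − 18.60×15.50³)/12 = 1.182×10^4 mm⁴
I = 1.182×10^-8 m⁴
Required critical load P_cr = n·P = 2.8 × 300 = 840.0 kN = 8.400×10^5 N
From P_cr = π²EI/(K·L)²:  L = (1/K)·√(π²EI/P_cr) = (1/0.5)·√(π²×7.08×10^10×1.182×10^-8/8.400×10^5)
L = 0.198 m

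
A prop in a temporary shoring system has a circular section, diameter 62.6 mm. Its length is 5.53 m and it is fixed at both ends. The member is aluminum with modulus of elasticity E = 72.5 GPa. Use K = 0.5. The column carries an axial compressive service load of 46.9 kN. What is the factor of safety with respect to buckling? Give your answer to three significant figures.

n ≈ 1.50

I = πd⁴/64 = π×62.6⁴/64 = 7.538×10^5 mm⁴
I = 7.538×10^5 mm⁴ = 7.538×10^-7 m⁴
Effective length L_e = K·L = 0.5 × 5.53 = 2.765 m
P_cr = π²EI / L_e² = π² × 72.5×10⁹ × 7.538×10^-7 / 2.765² = 7.055×10^4 N
Factor of safety n = P_cr / P = 70.553 / 46.9 = 1.50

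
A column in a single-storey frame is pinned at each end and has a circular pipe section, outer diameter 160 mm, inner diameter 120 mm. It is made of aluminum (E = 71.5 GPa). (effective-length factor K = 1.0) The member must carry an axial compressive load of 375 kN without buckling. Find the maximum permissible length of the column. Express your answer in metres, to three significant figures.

d_o = 160 mm, d_i = 120 mm
I = π(d_o⁴ − d_i⁴)/64 = π(160⁴ − 120.0⁴)/64 = 2.199×10^7 mm⁴
I = 2.199×10^-5 m⁴
At the buckling limit P_cr = P = 3.750×10^5 N
From P_cr = π²EI/(K·L)²:  L = (1/K)·√(π²EI/P_cr) = (1/1)·√(π²×7.15×10^10×2.199×10^-5/3.750×10^5)
L = 6.43 m

L_max ≈ 6.43 m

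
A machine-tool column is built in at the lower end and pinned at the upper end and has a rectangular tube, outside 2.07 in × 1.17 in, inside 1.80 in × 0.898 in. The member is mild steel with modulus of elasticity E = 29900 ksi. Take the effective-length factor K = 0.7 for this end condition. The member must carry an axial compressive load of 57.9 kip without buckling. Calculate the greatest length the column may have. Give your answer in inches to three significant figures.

L_max ≈ 41.8 in

Weak-axis I_min = (h_o·b_o³ − h_i·b_i³)/12 with b_o = 1.17, b_i = 0.8980 in (shorter outer/inner sides).
I_min = (2.07×1.17³ − 1.800×0.8980³)/12 = 0.1677 in⁴
At the buckling limit P_cr = P = 5.790×10^4 lb
From P_cr = π²EI/(K·L)²:  L = (1/K)·√(π²EI/P_cr) = (1/0.7)·√(π²×2.99×10^7×0.1677/5.790×10^4)
L = 41.8 in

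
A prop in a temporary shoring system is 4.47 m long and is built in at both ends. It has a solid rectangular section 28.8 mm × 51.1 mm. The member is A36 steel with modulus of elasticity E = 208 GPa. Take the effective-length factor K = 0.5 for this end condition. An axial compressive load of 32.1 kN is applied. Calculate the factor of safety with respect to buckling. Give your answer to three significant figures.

n ≈ 1.30

Buckling occurs about the weak axis: I_min = h·b³/12 with b = 28.8 mm (the shorter side).
I_min = 51.1×28.8³/12 = 1.017×10^5 mm⁴
I = 1.017×10^5 mm⁴ = 1.017×10^-7 m⁴
Effective length L_e = K·L = 0.5 × 4.47 = 2.235 m
P_cr = π²EI / L_e² = π² × 208×10⁹ × 1.017×10^-7 / 2.235² = 4.180×10^4 N
Factor of safety n = P_cr / P = 41.805 / 32.1 = 1.30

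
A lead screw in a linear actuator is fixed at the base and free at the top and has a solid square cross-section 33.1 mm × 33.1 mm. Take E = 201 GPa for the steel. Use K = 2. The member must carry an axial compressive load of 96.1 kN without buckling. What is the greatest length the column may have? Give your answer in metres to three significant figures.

L_max ≈ 0.718 m

I = a⁴/12 = 33.1⁴/12 = 1.000×10^5 mm⁴
I = 1.000×10^-7 m⁴
At the buckling limit P_cr = P = 9.610×10^4 N
From P_cr = π²EI/(K·L)²:  L = (1/K)·√(π²EI/P_cr) = (1/2)·√(π²×2.01×10^11×1.000×10^-7/9.610×10^4)
L = 0.718 m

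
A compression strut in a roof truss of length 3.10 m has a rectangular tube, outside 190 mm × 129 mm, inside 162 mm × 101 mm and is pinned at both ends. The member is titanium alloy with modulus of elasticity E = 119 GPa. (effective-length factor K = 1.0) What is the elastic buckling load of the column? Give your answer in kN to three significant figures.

P_cr ≈ 2450 kN

Weak-axis I_min = (h_o·b_o³ − h_i·b_i³)/12 with b_o = 129, b_i = 101.0 mm (shorter outer/inner sides).
I_min = (190×129³ − 162.0×101.0³)/12 = 2.008×10^7 mm⁴
I = 2.008×10^7 mm⁴ = 2.008×10^-5 m⁴
Effective length L_e = K·L = 1 × 3.10 = 3.100 m
P_cr = π²EI / L_e² = π² × 119×10⁹ × 2.008×10^-5 / 3.100² = 2.454×10^6 N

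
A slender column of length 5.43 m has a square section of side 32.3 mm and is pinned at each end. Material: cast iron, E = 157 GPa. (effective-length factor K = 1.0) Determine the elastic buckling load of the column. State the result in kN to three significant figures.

I = a⁴/12 = 32.3⁴/12 = 9.070×10^4 mm⁴
I = 9.070×10^4 mm⁴ = 9.070×10^-8 m⁴
Effective length L_e = K·L = 1 × 5.43 = 5.430 m
P_cr = π²EI / L_e² = π² × 157×10⁹ × 9.070×10^-8 / 5.430² = 4.767×10^3 N

P_cr ≈ 4.77 kN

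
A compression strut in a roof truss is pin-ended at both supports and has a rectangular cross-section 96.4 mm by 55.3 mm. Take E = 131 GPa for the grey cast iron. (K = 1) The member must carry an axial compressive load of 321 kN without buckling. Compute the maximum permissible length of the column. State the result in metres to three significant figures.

Buckling occurs about the weak axis: I_min = h·b³/12 with b = 55.3 mm (the shorter side).
I_min = 96.4×55.3³/12 = 1.359×10^6 mm⁴
I = 1.359×10^-6 m⁴
At the buckling limit P_cr = P = 3.210×10^5 N
From P_cr = π²EI/(K·L)²:  L = (1/K)·√(π²EI/P_cr) = (1/1)·√(π²×1.31×10^11×1.359×10^-6/3.210×10^5)
L = 2.34 m

L_max ≈ 2.34 m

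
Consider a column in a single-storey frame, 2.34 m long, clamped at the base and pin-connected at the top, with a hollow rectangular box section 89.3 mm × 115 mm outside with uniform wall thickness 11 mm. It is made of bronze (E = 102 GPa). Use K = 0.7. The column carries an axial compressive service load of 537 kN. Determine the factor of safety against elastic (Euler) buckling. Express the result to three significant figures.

n ≈ 3.12

Inner dimensions: h_i = 115 − 2×11 = 93.00 mm, b_i = 89.3 − 2×11 = 67.30 mm
Weak-axis I_min = (h_o·b_o³ − h_i·b_i³)/12 with b_o = 89.3, b_i = 67.30 mm (shorter outer/inner sides).
I_min = (115×89.3³ − 93.00×67.30³)/12 = 4.462×10^6 mm⁴
I = 4.462×10^6 mm⁴ = 4.462×10^-6 m⁴
Effective length L_e = K·L = 0.7 × 2.34 = 1.638 m
P_cr = π²EI / L_e² = π² × 102×10⁹ × 4.462×10^-6 / 1.638² = 1.674×10^6 N
Factor of safety n = P_cr / P = 1674.2 / 537 = 3.12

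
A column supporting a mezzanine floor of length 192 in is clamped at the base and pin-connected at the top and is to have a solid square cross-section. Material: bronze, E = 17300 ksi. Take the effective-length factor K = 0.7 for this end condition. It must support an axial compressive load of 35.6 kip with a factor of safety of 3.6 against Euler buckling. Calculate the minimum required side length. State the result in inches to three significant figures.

Required P_cr = n·P = 3.6 × 35.6 = 128.2 kip
L_e = K·L = 0.7 × 192 = 134.4 in
Required I = P_cr·L_e²/(π²E) = 1.282×10^5 × 134.4² / (π² × 1.73×10^7) = 13.56 in⁴
Solid square: I = a⁴/12  ⇒  a = (12I)^(1/4) = (12×13.56)^(1/4) = 3.57 in

a ≈ 3.57 in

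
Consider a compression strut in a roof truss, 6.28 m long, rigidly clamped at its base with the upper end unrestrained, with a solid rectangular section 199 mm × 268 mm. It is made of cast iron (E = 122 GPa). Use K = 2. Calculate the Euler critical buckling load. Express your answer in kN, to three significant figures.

Buckling occurs about the weak axis: I_min = h·b³/12 with b = 199 mm (the shorter side).
I_min = 268×199³/12 = 1.760×10^8 mm⁴
I = 1.760×10^8 mm⁴ = 1.760×10^-4 m⁴
Effective length L_e = K·L = 2 × 6.28 = 12.56 m
P_cr = π²EI / L_e² = π² × 122×10⁹ × 1.760×10^-4 / 12.56² = 1.343×10^6 N

P_cr ≈ 1340 kN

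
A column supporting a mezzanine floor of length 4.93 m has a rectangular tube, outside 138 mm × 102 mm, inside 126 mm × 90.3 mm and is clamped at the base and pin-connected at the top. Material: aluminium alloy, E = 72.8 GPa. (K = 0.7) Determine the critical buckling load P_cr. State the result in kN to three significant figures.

P_cr ≈ 270 kN

Weak-axis I_min = (h_o·b_o³ − h_i·b_i³)/12 with b_o = 102, b_i = 90.30 mm (shorter outer/inner sides).
I_min = (138×102³ − 126.0×90.30³)/12 = 4.473×10^6 mm⁴
I = 4.473×10^6 mm⁴ = 4.473×10^-6 m⁴
Effective length L_e = K·L = 0.7 × 4.93 = 3.451 m
P_cr = π²EI / L_e² = π² × 72.8×10⁹ × 4.473×10^-6 / 3.451² = 2.698×10^5 N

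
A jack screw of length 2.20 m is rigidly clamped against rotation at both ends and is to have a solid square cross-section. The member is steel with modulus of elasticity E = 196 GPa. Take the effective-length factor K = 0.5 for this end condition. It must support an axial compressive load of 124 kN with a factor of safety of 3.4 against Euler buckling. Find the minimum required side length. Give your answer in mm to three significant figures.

a ≈ 42.2 mm

Required P_cr = n·P = 3.4 × 124 = 421.6 kN
L_e = K·L = 0.5 × 2.20 = 1.100 m
Required I = P_cr·L_e²/(π²E) = 4.216×10^5 × 1.100² / (π² × 1.96×10^11) = 2.637×10^-7 m⁴
I_req = 2.637×10^5 mm⁴
Solid square: I = a⁴/12  ⇒  a = (12I)^(1/4) = (12×2.637×10^5)^(1/4) = 42.2 mm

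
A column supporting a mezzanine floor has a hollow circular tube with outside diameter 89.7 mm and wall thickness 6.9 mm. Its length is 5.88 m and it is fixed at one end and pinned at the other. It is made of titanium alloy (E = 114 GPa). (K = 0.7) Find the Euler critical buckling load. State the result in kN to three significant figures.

Inner diameter d_i = 89.7 − 2×6.9 = 75.90 mm
I = π(d_o⁴ − d_i⁴)/64 = π(89.7⁴ − 75.90⁴)/64 = 1.549×10^6 mm⁴
I = 1.549×10^6 mm⁴ = 1.549×10^-6 m⁴
Effective length L_e = K·L = 0.7 × 5.88 = 4.116 m
P_cr = π²EI / L_e² = π² × 114×10⁹ × 1.549×10^-6 / 4.116² = 1.029×10^5 N

P_cr ≈ 103 kN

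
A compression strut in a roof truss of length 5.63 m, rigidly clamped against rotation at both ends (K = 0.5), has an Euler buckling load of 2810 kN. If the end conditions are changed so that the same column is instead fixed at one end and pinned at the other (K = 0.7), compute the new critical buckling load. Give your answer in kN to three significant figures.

P_cr ≈ 1430 kN

P_cr ∝ 1/K², so P_cr,new = P_cr,old × (K_old/K_new)² = 2810 × (0.5/0.7)²
= 2810 × 0.5102 = 1430 kN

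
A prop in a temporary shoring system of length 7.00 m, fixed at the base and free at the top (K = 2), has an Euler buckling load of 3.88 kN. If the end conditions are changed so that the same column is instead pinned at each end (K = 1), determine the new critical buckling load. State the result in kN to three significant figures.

P_cr ≈ 15.5 kN

P_cr ∝ 1/K², so P_cr,new = P_cr,old × (K_old/K_new)² = 3.88 × (2/1)²
= 3.88 × 4.000 = 15.5 kN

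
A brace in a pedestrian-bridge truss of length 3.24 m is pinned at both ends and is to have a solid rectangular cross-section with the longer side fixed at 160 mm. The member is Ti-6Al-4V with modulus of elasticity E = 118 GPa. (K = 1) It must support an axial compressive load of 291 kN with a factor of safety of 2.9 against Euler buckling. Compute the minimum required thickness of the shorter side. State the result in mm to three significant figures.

Required P_cr = n·P = 2.9 × 291 = 843.9 kN
L_e = K·L = 1 × 3.24 = 3.240 m
Required I = P_cr·L_e²/(π²E) = 8.439×10^5 × 3.240² / (π² × 1.18×10^11) = 7.607×10^-6 m⁴
I_req = 7.607×10^6 mm⁴
Rectangle, weak axis: I_min = h·b³/12 with h = 160 mm fixed  ⇒  b = (12I/h)^(1/3) = 82.9 mm

b ≈ 82.9 mm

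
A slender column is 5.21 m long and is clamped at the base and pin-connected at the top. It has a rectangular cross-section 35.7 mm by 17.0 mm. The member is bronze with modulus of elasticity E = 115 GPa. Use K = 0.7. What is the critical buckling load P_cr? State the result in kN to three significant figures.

Buckling occurs about the weak axis: I_min = h·b³/12 with b = 17.0 mm (the shorter side).
I_min = 35.7×17.0³/12 = 1.462×10^4 mm⁴
I = 1.462×10^4 mm⁴ = 1.462×10^-8 m⁴
Effective length L_e = K·L = 0.7 × 5.21 = 3.647 m
P_cr = π²EI / L_e² = π² × 115×10⁹ × 1.462×10^-8 / 3.647² = 1.247×10^3 N

P_cr ≈ 1.25 kN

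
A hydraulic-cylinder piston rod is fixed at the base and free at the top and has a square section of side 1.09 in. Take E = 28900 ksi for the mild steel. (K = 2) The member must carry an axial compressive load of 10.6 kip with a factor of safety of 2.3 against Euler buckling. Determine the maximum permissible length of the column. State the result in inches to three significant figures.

L_max ≈ 18.5 in

I = a⁴/12 = 1.09⁴/12 = 0.1176 in⁴
Required critical load P_cr = n·P = 2.3 × 10.6 = 24.38 kip = 2.438×10^4 lb
From P_cr = π²EI/(K·L)²:  L = (1/K)·√(π²EI/P_cr) = (1/2)·√(π²×2.89×10^7×0.1176/2.438×10^4)
L = 18.5 in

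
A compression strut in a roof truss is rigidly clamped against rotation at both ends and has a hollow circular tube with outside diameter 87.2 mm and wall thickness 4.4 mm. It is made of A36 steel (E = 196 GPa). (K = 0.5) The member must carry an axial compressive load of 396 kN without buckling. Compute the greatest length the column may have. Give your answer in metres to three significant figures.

L_max ≈ 4.38 m

Inner diameter d_i = 87.2 − 2×4.4 = 78.40 mm
I = π(d_o⁴ − d_i⁴)/64 = π(87.2⁴ − 78.40⁴)/64 = 9.836×10^5 mm⁴
I = 9.836×10^-7 m⁴
At the buckling limit P_cr = P = 3.960×10^5 N
From P_cr = π²EI/(K·L)²:  L = (1/K)·√(π²EI/P_cr) = (1/0.5)·√(π²×1.96×10^11×9.836×10^-7/3.960×10^5)
L = 4.38 m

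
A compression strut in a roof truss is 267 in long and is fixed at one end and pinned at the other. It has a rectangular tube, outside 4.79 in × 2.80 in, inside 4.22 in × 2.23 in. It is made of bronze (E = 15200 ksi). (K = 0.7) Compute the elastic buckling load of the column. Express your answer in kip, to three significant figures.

Weak-axis I_min = (h_o·b_o³ − h_i·b_i³)/12 with b_o = 2.80, b_i = 2.230 in (shorter outer/inner sides).
I_min = (4.79×2.80³ − 4.220×2.230³)/12 = 4.863 in⁴
Effective length L_e = K·L = 0.7 × 267 = 186.9 in
P_cr = π²EI / L_e² = π² × 15200×10³ × 4.863 / 186.9² = 2.088×10^4 lb

P_cr ≈ 20.9 kip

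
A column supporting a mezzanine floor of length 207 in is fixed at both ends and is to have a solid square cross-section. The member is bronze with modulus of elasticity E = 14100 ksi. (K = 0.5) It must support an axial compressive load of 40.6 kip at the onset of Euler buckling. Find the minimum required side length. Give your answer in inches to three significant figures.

a ≈ 2.47 in

L_e = K·L = 0.5 × 207 = 103.5 in
Required I = P_cr·L_e²/(π²E) = 4.060×10^4 × 103.5² / (π² × 1.41×10^7) = 3.125 in⁴
Solid square: I = a⁴/12  ⇒  a = (12I)^(1/4) = (12×3.125)^(1/4) = 2.47 in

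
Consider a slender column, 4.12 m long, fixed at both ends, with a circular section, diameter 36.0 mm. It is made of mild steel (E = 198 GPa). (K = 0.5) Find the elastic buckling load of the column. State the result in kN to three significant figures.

P_cr ≈ 38.0 kN

I = πd⁴/64 = π×36.0⁴/64 = 8.245×10^4 mm⁴
I = 8.245×10^4 mm⁴ = 8.245×10^-8 m⁴
Effective length L_e = K·L = 0.5 × 4.12 = 2.060 m
P_cr = π²EI / L_e² = π² × 198×10⁹ × 8.245×10^-8 / 2.060² = 3.797×10^4 N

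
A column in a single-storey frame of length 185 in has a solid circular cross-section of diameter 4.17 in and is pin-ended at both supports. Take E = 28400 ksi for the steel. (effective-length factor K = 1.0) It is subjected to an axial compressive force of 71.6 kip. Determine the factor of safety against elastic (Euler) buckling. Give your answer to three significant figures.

I = πd⁴/64 = π×4.17⁴/64 = 14.84 in⁴
Effective length L_e = K·L = 1 × 185 = 185.0 in
P_cr = π²EI / L_e² = π² × 28400×10³ × 14.84 / 185.0² = 1.216×10^5 lb
Factor of safety n = P_cr / P = 121.56 / 71.6 = 1.70

n ≈ 1.70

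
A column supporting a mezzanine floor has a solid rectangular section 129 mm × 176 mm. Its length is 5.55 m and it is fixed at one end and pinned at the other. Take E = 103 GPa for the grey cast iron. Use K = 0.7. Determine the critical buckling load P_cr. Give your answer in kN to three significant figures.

Buckling occurs about the weak axis: I_min = h·b³/12 with b = 129 mm (the shorter side).
I_min = 176×129³/12 = 3.148×10^7 mm⁴
I = 3.148×10^7 mm⁴ = 3.148×10^-5 m⁴
Effective length L_e = K·L = 0.7 × 5.55 = 3.885 m
P_cr = π²EI / L_e² = π² × 103×10⁹ × 3.148×10^-5 / 3.885² = 2.121×10^6 N

P_cr ≈ 2120 kN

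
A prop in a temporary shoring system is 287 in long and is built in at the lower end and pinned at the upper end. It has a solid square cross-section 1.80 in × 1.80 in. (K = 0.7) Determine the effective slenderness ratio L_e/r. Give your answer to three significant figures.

λ ≈ 387

I = a⁴/12 = 1.80⁴/12 = 0.8748 in⁴
A = 3.240 in²;  r_min = √(I/A) = √(0.8748/3.240) = 0.5196 in
L_e = K·L = 0.7 × 287 = 200.9 in
λ = L_e / r_min = 200.90 / 0.5196 = 387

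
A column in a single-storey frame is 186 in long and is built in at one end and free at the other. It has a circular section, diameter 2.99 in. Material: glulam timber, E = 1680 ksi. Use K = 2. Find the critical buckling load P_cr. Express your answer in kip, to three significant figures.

I = πd⁴/64 = π×2.99⁴/64 = 3.923 in⁴
Effective length L_e = K·L = 2 × 186 = 372.0 in
P_cr = π²EI / L_e² = π² × 1680×10³ × 3.923 / 372.0² = 470.1 lb

P_cr ≈ 0.470 kip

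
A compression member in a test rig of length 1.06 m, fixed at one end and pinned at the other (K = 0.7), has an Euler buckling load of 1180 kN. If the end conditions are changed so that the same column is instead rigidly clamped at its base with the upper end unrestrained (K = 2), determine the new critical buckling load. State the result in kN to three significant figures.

P_cr ≈ 145 kN

P_cr ∝ 1/K², so P_cr,new = P_cr,old × (K_old/K_new)² = 1180 × (0.7/2)²
= 1180 × 0.1225 = 145 kN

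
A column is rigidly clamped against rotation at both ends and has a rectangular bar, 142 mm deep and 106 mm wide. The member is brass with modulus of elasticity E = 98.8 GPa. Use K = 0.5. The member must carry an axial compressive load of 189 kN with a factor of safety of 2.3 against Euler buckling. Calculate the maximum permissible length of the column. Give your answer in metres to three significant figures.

L_max ≈ 11.2 m

Buckling occurs about the weak axis: I_min = h·b³/12 with b = 106 mm (the shorter side).
I_min = 142×106³/12 = 1.409×10^7 mm⁴
I = 1.409×10^-5 m⁴
Required critical load P_cr = n·P = 2.3 × 189 = 434.7 kN = 4.347×10^5 N
From P_cr = π²EI/(K·L)²:  L = (1/K)·√(π²EI/P_cr) = (1/0.5)·√(π²×9.88×10^10×1.409×10^-5/4.347×10^5)
L = 11.2 m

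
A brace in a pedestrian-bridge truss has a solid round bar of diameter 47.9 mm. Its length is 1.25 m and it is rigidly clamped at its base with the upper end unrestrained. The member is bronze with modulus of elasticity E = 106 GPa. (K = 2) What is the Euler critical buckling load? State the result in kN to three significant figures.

I = πd⁴/64 = π×47.9⁴/64 = 2.584×10^5 mm⁴
I = 2.584×10^5 mm⁴ = 2.584×10^-7 m⁴
Effective length L_e = K·L = 2 × 1.25 = 2.500 m
P_cr = π²EI / L_e² = π² × 106×10⁹ × 2.584×10^-7 / 2.500² = 4.326×10^4 N

P_cr ≈ 43.3 kN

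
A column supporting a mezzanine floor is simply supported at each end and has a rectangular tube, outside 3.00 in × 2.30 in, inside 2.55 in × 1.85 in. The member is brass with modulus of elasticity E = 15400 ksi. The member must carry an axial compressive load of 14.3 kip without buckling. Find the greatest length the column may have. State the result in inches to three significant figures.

Weak-axis I_min = (h_o·b_o³ − h_i·b_i³)/12 with b_o = 2.30, b_i = 1.850 in (shorter outer/inner sides).
I_min = (3.00×2.30³ − 2.550×1.850³)/12 = 1.696 in⁴
At the buckling limit P_cr = P = 1.430×10^4 lb
From P_cr = π²EI/(K·L)²:  L = (1/K)·√(π²EI/P_cr) = (1/1)·√(π²×1.54×10^7×1.696/1.430×10^4)
L = 134 in

L_max ≈ 134 in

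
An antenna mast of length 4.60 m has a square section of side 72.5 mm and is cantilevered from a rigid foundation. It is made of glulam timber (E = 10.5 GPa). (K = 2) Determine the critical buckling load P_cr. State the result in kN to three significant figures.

P_cr ≈ 2.82 kN

I = a⁴/12 = 72.5⁴/12 = 2.302×10^6 mm⁴
I = 2.302×10^6 mm⁴ = 2.302×10^-6 m⁴
Effective length L_e = K·L = 2 × 4.60 = 9.200 m
P_cr = π²EI / L_e² = π² × 10.5×10⁹ × 2.302×10^-6 / 9.200² = 2.819×10^3 N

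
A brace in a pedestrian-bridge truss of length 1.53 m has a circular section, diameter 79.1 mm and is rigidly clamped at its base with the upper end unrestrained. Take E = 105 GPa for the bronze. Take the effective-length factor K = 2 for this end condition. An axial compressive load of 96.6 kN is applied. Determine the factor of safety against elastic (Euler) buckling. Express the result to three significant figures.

I = πd⁴/64 = π×79.1⁴/64 = 1.922×10^6 mm⁴
I = 1.922×10^6 mm⁴ = 1.922×10^-6 m⁴
Effective length L_e = K·L = 2 × 1.53 = 3.060 m
P_cr = π²EI / L_e² = π² × 105×10⁹ × 1.922×10^-6 / 3.060² = 2.127×10^5 N
Factor of safety n = P_cr / P = 212.68 / 96.6 = 2.20

n ≈ 2.20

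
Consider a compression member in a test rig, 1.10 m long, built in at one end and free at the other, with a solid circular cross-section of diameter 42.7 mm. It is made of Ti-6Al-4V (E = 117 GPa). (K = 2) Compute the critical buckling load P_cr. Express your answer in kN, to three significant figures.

I = πd⁴/64 = π×42.7⁴/64 = 1.632×10^5 mm⁴
I = 1.632×10^5 mm⁴ = 1.632×10^-7 m⁴
Effective length L_e = K·L = 2 × 1.10 = 2.200 m
P_cr = π²EI / L_e² = π² × 117×10⁹ × 1.632×10^-7 / 2.200² = 3.893×10^4 N

P_cr ≈ 38.9 kN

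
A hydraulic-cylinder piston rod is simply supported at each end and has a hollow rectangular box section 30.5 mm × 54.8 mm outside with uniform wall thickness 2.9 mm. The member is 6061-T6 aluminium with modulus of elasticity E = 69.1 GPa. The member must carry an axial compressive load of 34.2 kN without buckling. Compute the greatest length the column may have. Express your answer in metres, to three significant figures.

Inner dimensions: h_i = 54.8 − 2×2.9 = 49.00 mm, b_i = 30.5 − 2×2.9 = 24.70 mm
Weak-axis I_min = (h_o·b_o³ − h_i·b_i³)/12 with b_o = 30.5, b_i = 24.70 mm (shorter outer/inner sides).
I_min = (54.8×30.5³ − 49.00×24.70³)/12 = 6.804×10^4 mm⁴
I = 6.804×10^-8 m⁴
At the buckling limit P_cr = P = 3.420×10^4 N
From P_cr = π²EI/(K·L)²:  L = (1/K)·√(π²EI/P_cr) = (1/1)·√(π²×6.91×10^10×6.804×10^-8/3.420×10^4)
L = 1.16 m

L_max ≈ 1.16 m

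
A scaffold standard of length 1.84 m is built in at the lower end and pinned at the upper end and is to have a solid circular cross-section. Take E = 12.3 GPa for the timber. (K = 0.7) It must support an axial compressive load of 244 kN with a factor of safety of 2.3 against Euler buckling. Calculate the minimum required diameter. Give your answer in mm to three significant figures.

Required P_cr = n·P = 2.3 × 244 = 561.2 kN
L_e = K·L = 0.7 × 1.84 = 1.288 m
Required I = P_cr·L_e²/(π²E) = 5.612×10^5 × 1.288² / (π² × 1.23×10^10) = 7.669×10^-6 m⁴
I_req = 7.669×10^6 mm⁴
Solid circle: I = πd⁴/64  ⇒  d = (64I/π)^(1/4) = (64×7.669×10^6/π)^(1/4) = 112 mm

d ≈ 112 mm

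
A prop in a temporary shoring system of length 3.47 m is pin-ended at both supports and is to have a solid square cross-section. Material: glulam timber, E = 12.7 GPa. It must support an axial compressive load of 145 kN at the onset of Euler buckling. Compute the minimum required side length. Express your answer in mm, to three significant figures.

a ≈ 114 mm

L_e = K·L = 1 × 3.47 = 3.470 m
Required I = P_cr·L_e²/(π²E) = 1.450×10^5 × 3.470² / (π² × 1.27×10^10) = 1.393×10^-5 m⁴
I_req = 1.393×10^7 mm⁴
Solid square: I = a⁴/12  ⇒  a = (12I)^(1/4) = (12×1.393×10^7)^(1/4) = 114 mm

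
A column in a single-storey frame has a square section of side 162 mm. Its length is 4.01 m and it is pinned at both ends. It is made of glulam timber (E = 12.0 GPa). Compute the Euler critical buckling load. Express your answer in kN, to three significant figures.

P_cr ≈ 423 kN

I = a⁴/12 = 162⁴/12 = 5.740×10^7 mm⁴
I = 5.740×10^7 mm⁴ = 5.740×10^-5 m⁴
Effective length L_e = K·L = 1 × 4.01 = 4.010 m
P_cr = π²EI / L_e² = π² × 12.0×10⁹ × 5.740×10^-5 / 4.010² = 4.227×10^5 N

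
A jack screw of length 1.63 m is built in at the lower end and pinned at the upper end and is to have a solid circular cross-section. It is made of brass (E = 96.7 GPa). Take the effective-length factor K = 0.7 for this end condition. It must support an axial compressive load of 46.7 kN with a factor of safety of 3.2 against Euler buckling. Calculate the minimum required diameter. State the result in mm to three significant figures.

d ≈ 45.1 mm

Required P_cr = n·P = 3.2 × 46.7 = 149.4 kN
L_e = K·L = 0.7 × 1.63 = 1.141 m
Required I = P_cr·L_e²/(π²E) = 1.494×10^5 × 1.141² / (π² × 9.67×10^10) = 2.039×10^-7 m⁴
I_req = 2.039×10^5 mm⁴
Solid circle: I = πd⁴/64  ⇒  d = (64I/π)^(1/4) = (64×2.039×10^5/π)^(1/4) = 45.1 mm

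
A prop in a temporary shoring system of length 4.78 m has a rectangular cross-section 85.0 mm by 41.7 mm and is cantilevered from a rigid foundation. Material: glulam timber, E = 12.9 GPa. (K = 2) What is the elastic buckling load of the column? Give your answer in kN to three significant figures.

Buckling occurs about the weak axis: I_min = h·b³/12 with b = 41.7 mm (the shorter side).
I_min = 85.0×41.7³/12 = 5.136×10^5 mm⁴
I = 5.136×10^5 mm⁴ = 5.136×10^-7 m⁴
Effective length L_e = K·L = 2 × 4.78 = 9.560 m
P_cr = π²EI / L_e² = π² × 12.9×10⁹ × 5.136×10^-7 / 9.560² = 715.5 N

P_cr ≈ 0.716 kN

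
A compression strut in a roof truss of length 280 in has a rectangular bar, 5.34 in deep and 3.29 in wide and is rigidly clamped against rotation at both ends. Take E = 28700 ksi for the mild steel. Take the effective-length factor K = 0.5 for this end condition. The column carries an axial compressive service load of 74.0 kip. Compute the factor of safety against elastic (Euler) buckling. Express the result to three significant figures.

Buckling occurs about the weak axis: I_min = h·b³/12 with b = 3.29 in (the shorter side).
I_min = 5.34×3.29³/12 = 15.85 in⁴
Effective length L_e = K·L = 0.5 × 280 = 140.0 in
P_cr = π²EI / L_e² = π² × 28700×10³ × 15.85 / 140.0² = 2.290×10^5 lb
Factor of safety n = P_cr / P = 229.02 / 74.0 = 3.09

n ≈ 3.09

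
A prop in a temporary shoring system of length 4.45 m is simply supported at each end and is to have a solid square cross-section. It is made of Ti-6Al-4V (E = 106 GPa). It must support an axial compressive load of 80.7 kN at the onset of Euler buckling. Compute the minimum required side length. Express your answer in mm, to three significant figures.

L_e = K·L = 1 × 4.45 = 4.450 m
Required I = P_cr·L_e²/(π²E) = 8.070×10^4 × 4.450² / (π² × 1.06×10^11) = 1.528×10^-6 m⁴
I_req = 1.528×10^6 mm⁴
Solid square: I = a⁴/12  ⇒  a = (12I)^(1/4) = (12×1.528×10^6)^(1/4) = 65.4 mm

a ≈ 65.4 mm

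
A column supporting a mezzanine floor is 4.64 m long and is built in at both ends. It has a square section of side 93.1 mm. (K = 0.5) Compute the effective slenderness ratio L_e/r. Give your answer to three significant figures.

For a square r = a/√12 = 93.1/√12 = 26.88 mm
L_e = K·L = 0.5 × 4.64 m = 2.320 m = 2320.0 mm
λ = L_e / r_min = 2320.0 / 26.88 = 86.3

λ ≈ 86.3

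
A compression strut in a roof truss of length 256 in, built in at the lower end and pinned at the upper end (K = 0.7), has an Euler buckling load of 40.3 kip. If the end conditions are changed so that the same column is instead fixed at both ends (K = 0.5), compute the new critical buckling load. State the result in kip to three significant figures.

P_cr ≈ 79.0 kip

P_cr ∝ 1/K², so P_cr,new = P_cr,old × (K_old/K_new)² = 40.3 × (0.7/0.5)²
= 40.3 × 1.960 = 79.0 kip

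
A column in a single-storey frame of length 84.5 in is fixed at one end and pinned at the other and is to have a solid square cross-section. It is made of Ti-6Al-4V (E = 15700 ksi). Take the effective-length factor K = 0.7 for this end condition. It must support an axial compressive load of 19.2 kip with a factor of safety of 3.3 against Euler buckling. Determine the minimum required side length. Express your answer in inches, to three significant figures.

Required P_cr = n·P = 3.3 × 19.2 = 63.36 kip
L_e = K·L = 0.7 × 84.5 = 59.15 in
Required I = P_cr·L_e²/(π²E) = 6.336×10^4 × 59.15² / (π² × 1.57×10^7) = 1.431 in⁴
Solid square: I = a⁴/12  ⇒  a = (12I)^(1/4) = (12×1.431)^(1/4) = 2.04 in

a ≈ 2.04 in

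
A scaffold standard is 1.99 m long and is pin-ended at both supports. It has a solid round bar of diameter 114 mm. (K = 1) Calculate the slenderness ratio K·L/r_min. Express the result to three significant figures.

λ ≈ 69.8

For a solid circle r = d/4 = 114/4 = 28.50 mm
L_e = K·L = 1 × 1.99 m = 1.990 m = 1990.0 mm
λ = L_e / r_min = 1990.0 / 28.50 = 69.8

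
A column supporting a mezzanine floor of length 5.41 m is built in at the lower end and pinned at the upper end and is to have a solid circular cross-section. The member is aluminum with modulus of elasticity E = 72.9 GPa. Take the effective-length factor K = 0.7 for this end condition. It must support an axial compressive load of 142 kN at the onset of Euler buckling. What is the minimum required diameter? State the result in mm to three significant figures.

d ≈ 87.1 mm

L_e = K·L = 0.7 × 5.41 = 3.787 m
Required I = P_cr·L_e²/(π²E) = 1.420×10^5 × 3.787² / (π² × 7.29×10^10) = 2.830×10^-6 m⁴
I_req = 2.830×10^6 mm⁴
Solid circle: I = πd⁴/64  ⇒  d = (64I/π)^(1/4) = (64×2.830×10^6/π)^(1/4) = 87.1 mm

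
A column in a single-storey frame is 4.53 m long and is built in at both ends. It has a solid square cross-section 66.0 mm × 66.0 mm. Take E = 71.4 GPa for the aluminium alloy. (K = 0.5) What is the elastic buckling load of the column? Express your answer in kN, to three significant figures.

I = a⁴/12 = 66.0⁴/12 = 1.581×10^6 mm⁴
I = 1.581×10^6 mm⁴ = 1.581×10^-6 m⁴
Effective length L_e = K·L = 0.5 × 4.53 = 2.265 m
P_cr = π²EI / L_e² = π² × 71.4×10⁹ × 1.581×10^-6 / 2.265² = 2.172×10^5 N

P_cr ≈ 217 kN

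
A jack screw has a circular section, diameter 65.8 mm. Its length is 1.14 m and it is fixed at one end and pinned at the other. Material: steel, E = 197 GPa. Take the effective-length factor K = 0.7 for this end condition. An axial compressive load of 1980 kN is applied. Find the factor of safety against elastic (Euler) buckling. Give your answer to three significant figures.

n ≈ 1.42

I = πd⁴/64 = π×65.8⁴/64 = 9.202×10^5 mm⁴
I = 9.202×10^5 mm⁴ = 9.202×10^-7 m⁴
Effective length L_e = K·L = 0.7 × 1.14 = 0.7980 m
P_cr = π²EI / L_e² = π² × 197×10⁹ × 9.202×10^-7 / 0.7980² = 2.810×10^6 N
Factor of safety n = P_cr / P = 2809.5 / 1980 = 1.42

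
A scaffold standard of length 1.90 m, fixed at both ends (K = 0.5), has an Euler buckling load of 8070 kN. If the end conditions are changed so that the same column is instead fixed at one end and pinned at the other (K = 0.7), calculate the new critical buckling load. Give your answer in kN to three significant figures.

P_cr ∝ 1/K², so P_cr,new = P_cr,old × (K_old/K_new)² = 8070 × (0.5/0.7)²
= 8070 × 0.5102 = 4120 kN

P_cr ≈ 4120 kN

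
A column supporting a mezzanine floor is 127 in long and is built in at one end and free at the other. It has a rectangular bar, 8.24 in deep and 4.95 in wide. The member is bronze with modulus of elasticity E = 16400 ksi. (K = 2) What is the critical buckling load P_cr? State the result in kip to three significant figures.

P_cr ≈ 209 kip

Buckling occurs about the weak axis: I_min = h·b³/12 with b = 4.95 in (the shorter side).
I_min = 8.24×4.95³/12 = 83.28 in⁴
Effective length L_e = K·L = 2 × 127 = 254.0 in
P_cr = π²EI / L_e² = π² × 16400×10³ × 83.28 / 254.0² = 2.089×10^5 lb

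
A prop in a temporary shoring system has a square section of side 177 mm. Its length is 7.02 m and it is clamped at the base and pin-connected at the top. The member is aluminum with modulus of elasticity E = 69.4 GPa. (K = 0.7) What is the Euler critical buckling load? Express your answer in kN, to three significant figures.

I = a⁴/12 = 177⁴/12 = 8.179×10^7 mm⁴
I = 8.179×10^7 mm⁴ = 8.179×10^-5 m⁴
Effective length L_e = K·L = 0.7 × 7.02 = 4.914 m
P_cr = π²EI / L_e² = π² × 69.4×10⁹ × 8.179×10^-5 / 4.914² = 2.320×10^6 N

P_cr ≈ 2320 kN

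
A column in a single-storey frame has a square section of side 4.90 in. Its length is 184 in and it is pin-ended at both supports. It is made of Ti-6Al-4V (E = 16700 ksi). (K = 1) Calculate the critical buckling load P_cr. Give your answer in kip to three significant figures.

I = a⁴/12 = 4.90⁴/12 = 48.04 in⁴
Effective length L_e = K·L = 1 × 184 = 184.0 in
P_cr = π²EI / L_e² = π² × 16700×10³ × 48.04 / 184.0² = 2.339×10^5 lb

P_cr ≈ 234 kip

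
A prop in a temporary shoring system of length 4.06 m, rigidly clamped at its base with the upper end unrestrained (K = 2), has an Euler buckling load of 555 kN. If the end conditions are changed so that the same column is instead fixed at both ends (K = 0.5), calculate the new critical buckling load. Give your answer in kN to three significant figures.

P_cr ≈ 8880 kN

P_cr ∝ 1/K², so P_cr,new = P_cr,old × (K_old/K_new)² = 555 × (2/0.5)²
= 555 × 16.00 = 8880 kN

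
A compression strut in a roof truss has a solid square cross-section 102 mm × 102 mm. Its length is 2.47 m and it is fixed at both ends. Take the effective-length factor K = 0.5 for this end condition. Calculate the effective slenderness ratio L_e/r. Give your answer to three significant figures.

λ ≈ 41.9

For a square r = a/√12 = 102/√12 = 29.44 mm
L_e = K·L = 0.5 × 2.47 m = 1.235 m = 1235.0 mm
λ = L_e / r_min = 1235.0 / 29.44 = 41.9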